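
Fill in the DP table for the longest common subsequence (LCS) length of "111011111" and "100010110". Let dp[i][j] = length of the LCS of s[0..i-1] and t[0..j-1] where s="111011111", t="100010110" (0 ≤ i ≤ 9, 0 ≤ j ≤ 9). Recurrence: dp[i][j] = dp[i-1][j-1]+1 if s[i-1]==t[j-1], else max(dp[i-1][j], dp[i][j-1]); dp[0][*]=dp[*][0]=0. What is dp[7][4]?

   ''  1  0  0  0  1  0  1  1  0
''  0  0  0  0  0  0  0  0  0  0
 1  0  1  1  1  1  1  1  1  1  1
 1  0  1  1  1  1  2  2  2  2  2
 1  0  1  1  1  1  2  2  3  3  3
 0  0  1  2  2  2  2  3  3  3  4
 1  0  1  2  2  2  3  3  4  4  4
 1  0  1  2  2  2  3  3  4  5  5
 1  0  1  2  2  2  3  3  4  5  5
 1  0  1  2  2  2  3  3  4  5  5
 1  0  1  2  2  2  3  3  4  5  5

2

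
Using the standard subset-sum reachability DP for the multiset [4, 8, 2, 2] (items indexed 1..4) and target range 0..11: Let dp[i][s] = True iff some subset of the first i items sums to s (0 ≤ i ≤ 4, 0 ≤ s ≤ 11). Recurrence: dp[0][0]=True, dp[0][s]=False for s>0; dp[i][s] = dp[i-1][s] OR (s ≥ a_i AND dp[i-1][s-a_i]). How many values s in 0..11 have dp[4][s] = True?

6

i\s   0   1   2   3   4   5   6   7   8   9  10  11
  0   T   F   F   F   F   F   F   F   F   F   F   F
  1   T   F   F   F   T   F   F   F   F   F   F   F
  2   T   F   F   F   T   F   F   F   T   F   F   F
  3   T   F   T   F   T   F   T   F   T   F   T   F
  4   T   F   T   F   T   F   T   F   T   F   T   F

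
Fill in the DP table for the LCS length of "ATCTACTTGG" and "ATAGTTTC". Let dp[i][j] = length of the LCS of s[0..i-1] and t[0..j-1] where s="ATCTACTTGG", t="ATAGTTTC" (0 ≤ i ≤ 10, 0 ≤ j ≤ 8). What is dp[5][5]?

   ''  A  T  A  G  T  T  T  C
''  0  0  0  0  0  0  0  0  0
 A  0  1  1  1  1  1  1  1  1
 T  0  1  2  2  2  2  2  2  2
 C  0  1  2  2  2  2  2  2  3
 T  0  1  2  2  2  3  3  3  3
 A  0  1  2  3  3  3  3  3  3
 C  0  1  2  3  3  3  3  3  4
 T  0  1  2  3  3  4  4  4  4
 T  0  1  2  3  3  4  5  5  5
 G  0  1  2  3  4  4  5  5  5
 G  0  1  2  3  4  4  5  5  5

3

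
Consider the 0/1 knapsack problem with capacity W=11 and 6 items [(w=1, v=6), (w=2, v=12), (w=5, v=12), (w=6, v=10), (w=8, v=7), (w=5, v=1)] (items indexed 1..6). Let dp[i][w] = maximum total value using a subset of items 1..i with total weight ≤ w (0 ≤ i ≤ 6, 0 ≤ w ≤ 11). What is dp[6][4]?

18

i\w   0   1   2   3   4   5   6   7   8   9  10  11
  0   0   0   0   0   0   0   0   0   0   0   0   0
  1   0   6   6   6   6   6   6   6   6   6   6   6
  2   0   6  12  18  18  18  18  18  18  18  18  18
  3   0   6  12  18  18  18  18  24  30  30  30  30
  4   0   6  12  18  18  18  18  24  30  30  30  30
  5   0   6  12  18  18  18  18  24  30  30  30  30
  6   0   6  12  18  18  18  18  24  30  30  30  30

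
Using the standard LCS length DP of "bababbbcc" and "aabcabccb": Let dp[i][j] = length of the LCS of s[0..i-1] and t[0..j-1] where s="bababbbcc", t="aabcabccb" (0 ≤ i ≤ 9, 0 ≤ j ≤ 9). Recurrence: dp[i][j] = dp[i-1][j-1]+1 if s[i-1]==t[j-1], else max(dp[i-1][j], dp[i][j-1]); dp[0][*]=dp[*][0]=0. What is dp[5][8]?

   ''  a  a  b  c  a  b  c  c  b
''  0  0  0  0  0  0  0  0  0  0
 b  0  0  0  1  1  1  1  1  1  1
 a  0  1  1  1  1  2  2  2  2  2
 b  0  1  1  2  2  2  3  3  3  3
 a  0  1  2  2  2  3  3  3  3  3
 b  0  1  2  3  3  3  4  4  4  4
 b  0  1  2  3  3  3  4  4  4  5
 b  0  1  2  3  3  3  4  4  4  5
 c  0  1  2  3  4  4  4  5  5  5
 c  0  1  2  3  4  4  4  5  6  6

4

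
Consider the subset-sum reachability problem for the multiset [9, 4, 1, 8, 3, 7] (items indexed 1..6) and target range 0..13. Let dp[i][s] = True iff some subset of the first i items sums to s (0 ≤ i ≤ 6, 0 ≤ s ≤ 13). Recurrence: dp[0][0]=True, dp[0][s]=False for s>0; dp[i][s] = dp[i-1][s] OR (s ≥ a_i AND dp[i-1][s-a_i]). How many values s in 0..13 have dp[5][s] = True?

12

i\s   0   1   2   3   4   5   6   7   8   9  10  11  12  13
  0   T   F   F   F   F   F   F   F   F   F   F   F   F   F
  1   T   F   F   F   F   F   F   F   F   T   F   F   F   F
  2   T   F   F   F   T   F   F   F   F   T   F   F   F   T
  3   T   T   F   F   T   T   F   F   F   T   T   F   F   T
  4   T   T   F   F   T   T   F   F   T   T   T   F   T   T
  5   T   T   F   T   T   T   F   T   T   T   T   T   T   T
  6   T   T   F   T   T   T   F   T   T   T   T   T   T   T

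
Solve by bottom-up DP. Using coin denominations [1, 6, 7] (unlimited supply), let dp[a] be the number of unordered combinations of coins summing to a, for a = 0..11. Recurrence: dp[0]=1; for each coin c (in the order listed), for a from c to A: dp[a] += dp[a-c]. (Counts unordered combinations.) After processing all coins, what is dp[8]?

after  coin     0     1     2     3     4     5     6     7     8     9    10    11
          1     1     1     1     1     1     1     1     1     1     1     1     1
          6     1     1     1     1     1     1     2     2     2     2     2     2
          7     1     1     1     1     1     1     2     3     3     3     3     3

3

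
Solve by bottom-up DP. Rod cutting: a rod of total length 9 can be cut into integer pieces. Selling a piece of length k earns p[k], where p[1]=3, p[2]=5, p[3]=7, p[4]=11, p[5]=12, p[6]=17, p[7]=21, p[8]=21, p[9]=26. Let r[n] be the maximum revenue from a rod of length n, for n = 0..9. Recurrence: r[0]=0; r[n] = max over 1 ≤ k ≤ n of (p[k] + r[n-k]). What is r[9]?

   n    0    1    2    3    4    5    6    7    8    9
r[n]    0    3    6    9   12   15   18   21   24   27

27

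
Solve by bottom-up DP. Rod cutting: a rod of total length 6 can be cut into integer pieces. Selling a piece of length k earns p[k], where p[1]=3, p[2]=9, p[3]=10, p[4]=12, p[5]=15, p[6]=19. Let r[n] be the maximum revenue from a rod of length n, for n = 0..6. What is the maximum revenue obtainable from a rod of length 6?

27

   n    0    1    2    3    4    5    6
r[n]    0    3    9   12   18   21   27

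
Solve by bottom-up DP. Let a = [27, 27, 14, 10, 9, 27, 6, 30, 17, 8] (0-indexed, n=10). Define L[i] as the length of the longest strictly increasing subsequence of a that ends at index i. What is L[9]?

   i    0    1    2    3    4    5    6    7    8    9
a[i]   27   27   14   10    9   27    6   30   17    8
L[i]    1    1    1    1    1    2    1    3    2    2

2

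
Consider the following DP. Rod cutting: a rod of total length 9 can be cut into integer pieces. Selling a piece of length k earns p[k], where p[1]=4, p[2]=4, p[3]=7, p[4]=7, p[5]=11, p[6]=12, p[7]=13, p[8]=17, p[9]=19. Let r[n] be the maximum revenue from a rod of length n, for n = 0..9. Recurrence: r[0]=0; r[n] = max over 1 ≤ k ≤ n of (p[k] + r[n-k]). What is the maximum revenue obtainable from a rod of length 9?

36

   n    0    1    2    3    4    5    6    7    8    9
r[n]    0    4    8   12   16   20   24   28   32   36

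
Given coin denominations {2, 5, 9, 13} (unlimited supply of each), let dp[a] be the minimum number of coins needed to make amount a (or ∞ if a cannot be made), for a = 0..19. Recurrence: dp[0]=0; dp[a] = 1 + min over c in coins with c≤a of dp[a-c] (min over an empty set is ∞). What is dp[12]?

3

 a  0  1  2  3  4  5  6  7  8  9 10 11 12 13 14 15 16 17 18 19
dp  0  -  1  -  2  1  3  2  4  1  2  2  3  1  2  2  3  3  2  3
(- denotes ∞ / unreachable)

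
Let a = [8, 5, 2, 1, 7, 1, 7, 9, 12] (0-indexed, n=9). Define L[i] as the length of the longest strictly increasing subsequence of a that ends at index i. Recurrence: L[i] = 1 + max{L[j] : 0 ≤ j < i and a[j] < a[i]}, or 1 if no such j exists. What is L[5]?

1

   i    0    1    2    3    4    5    6    7    8
a[i]    8    5    2    1    7    1    7    9   12
L[i]    1    1    1    1    2    1    2    3    4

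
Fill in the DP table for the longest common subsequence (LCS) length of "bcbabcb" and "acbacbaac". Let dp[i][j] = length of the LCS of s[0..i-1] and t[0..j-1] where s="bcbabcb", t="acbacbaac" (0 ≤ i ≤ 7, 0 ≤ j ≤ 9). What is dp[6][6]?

   ''  a  c  b  a  c  b  a  a  c
''  0  0  0  0  0  0  0  0  0  0
 b  0  0  0  1  1  1  1  1  1  1
 c  0  0  1  1  1  2  2  2  2  2
 b  0  0  1  2  2  2  3  3  3  3
 a  0  1  1  2  3  3  3  4  4  4
 b  0  1  1  2  3  3  4  4  4  4
 c  0  1  2  2  3  4  4  4  4  5
 b  0  1  2  3  3  4  5  5  5  5

4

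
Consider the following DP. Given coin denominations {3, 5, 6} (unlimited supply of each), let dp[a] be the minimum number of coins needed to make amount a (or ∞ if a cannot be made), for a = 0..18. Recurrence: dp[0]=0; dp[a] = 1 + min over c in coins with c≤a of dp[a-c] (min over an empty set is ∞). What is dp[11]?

 a  0  1  2  3  4  5  6  7  8  9 10 11 12 13 14 15 16 17 18
dp  0  -  -  1  -  1  1  -  2  2  2  2  2  3  3  3  3  3  3
(- denotes ∞ / unreachable)

2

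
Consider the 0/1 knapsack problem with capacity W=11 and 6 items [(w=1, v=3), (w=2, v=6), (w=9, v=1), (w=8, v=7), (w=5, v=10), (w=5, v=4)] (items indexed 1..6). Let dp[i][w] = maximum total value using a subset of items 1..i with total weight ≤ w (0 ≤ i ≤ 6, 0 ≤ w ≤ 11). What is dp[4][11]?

i\w   0   1   2   3   4   5   6   7   8   9  10  11
  0   0   0   0   0   0   0   0   0   0   0   0   0
  1   0   3   3   3   3   3   3   3   3   3   3   3
  2   0   3   6   9   9   9   9   9   9   9   9   9
  3   0   3   6   9   9   9   9   9   9   9   9   9
  4   0   3   6   9   9   9   9   9   9  10  13  16
  5   0   3   6   9   9  10  13  16  19  19  19  19
  6   0   3   6   9   9  10  13  16  19  19  19  19

16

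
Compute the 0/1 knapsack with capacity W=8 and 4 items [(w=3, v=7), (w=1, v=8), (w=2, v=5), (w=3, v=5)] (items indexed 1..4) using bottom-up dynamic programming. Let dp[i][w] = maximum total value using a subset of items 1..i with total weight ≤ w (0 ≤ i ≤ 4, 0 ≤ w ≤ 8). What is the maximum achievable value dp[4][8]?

20

i\w   0   1   2   3   4   5   6   7   8
  0   0   0   0   0   0   0   0   0   0
  1   0   0   0   7   7   7   7   7   7
  2   0   8   8   8  15  15  15  15  15
  3   0   8   8  13  15  15  20  20  20
  4   0   8   8  13  15  15  20  20  20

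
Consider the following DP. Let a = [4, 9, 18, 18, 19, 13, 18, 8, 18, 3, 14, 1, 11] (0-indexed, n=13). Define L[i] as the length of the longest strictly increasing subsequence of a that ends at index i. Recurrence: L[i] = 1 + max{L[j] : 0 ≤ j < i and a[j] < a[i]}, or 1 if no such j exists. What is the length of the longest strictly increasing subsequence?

   i    0    1    2    3    4    5    6    7    8    9   10   11   12
a[i]    4    9   18   18   19   13   18    8   18    3   14    1   11
L[i]    1    2    3    3    4    3    4    2    4    1    4    1    3

4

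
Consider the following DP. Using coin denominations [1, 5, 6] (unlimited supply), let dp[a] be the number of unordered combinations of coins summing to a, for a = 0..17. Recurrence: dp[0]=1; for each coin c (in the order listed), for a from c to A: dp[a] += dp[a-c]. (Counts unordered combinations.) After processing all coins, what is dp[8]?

3

after  coin     0     1     2     3     4     5     6     7     8     9    10    11    12    13    14    15    16    17
          1     1     1     1     1     1     1     1     1     1     1     1     1     1     1     1     1     1     1
          5     1     1     1     1     1     2     2     2     2     2     3     3     3     3     3     4     4     4
          6     1     1     1     1     1     2     3     3     3     3     4     5     6     6     6     7     8     9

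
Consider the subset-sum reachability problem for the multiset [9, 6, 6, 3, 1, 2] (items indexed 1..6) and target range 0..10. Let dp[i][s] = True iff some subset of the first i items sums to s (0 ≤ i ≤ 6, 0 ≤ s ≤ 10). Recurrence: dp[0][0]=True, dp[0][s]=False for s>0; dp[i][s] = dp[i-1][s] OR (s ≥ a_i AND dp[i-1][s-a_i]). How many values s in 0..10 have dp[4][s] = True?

i\s   0   1   2   3   4   5   6   7   8   9  10
  0   T   F   F   F   F   F   F   F   F   F   F
  1   T   F   F   F   F   F   F   F   F   T   F
  2   T   F   F   F   F   F   T   F   F   T   F
  3   T   F   F   F   F   F   T   F   F   T   F
  4   T   F   F   T   F   F   T   F   F   T   F
  5   T   T   F   T   T   F   T   T   F   T   T
  6   T   T   T   T   T   T   T   T   T   T   T

4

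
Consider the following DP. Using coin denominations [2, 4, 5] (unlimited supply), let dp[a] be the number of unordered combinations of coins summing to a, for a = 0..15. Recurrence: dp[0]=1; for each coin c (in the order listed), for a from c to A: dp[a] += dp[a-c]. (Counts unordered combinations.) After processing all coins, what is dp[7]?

1

after  coin     0     1     2     3     4     5     6     7     8     9    10    11    12    13    14    15
          2     1     0     1     0     1     0     1     0     1     0     1     0     1     0     1     0
          4     1     0     1     0     2     0     2     0     3     0     3     0     4     0     4     0
          5     1     0     1     0     2     1     2     1     3     2     4     2     5     3     6     4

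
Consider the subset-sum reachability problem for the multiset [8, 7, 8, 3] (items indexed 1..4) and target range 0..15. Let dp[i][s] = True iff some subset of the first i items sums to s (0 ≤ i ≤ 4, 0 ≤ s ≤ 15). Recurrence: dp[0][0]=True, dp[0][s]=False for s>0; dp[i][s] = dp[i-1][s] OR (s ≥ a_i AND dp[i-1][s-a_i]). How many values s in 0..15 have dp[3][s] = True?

4

i\s   0   1   2   3   4   5   6   7   8   9  10  11  12  13  14  15
  0   T   F   F   F   F   F   F   F   F   F   F   F   F   F   F   F
  1   T   F   F   F   F   F   F   F   T   F   F   F   F   F   F   F
  2   T   F   F   F   F   F   F   T   T   F   F   F   F   F   F   T
  3   T   F   F   F   F   F   F   T   T   F   F   F   F   F   F   T
  4   T   F   F   T   F   F   F   T   T   F   T   T   F   F   F   T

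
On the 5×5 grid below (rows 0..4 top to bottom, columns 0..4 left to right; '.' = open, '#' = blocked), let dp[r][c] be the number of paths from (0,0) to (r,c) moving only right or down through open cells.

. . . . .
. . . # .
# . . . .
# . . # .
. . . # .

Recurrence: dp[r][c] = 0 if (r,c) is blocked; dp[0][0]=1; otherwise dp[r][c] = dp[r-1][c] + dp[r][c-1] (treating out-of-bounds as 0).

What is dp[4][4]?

6

r\c   0   1   2   3   4
  0   1   1   1   1   1
  1   1   2   3   0   1
  2   0   2   5   5   6
  3   0   2   7   0   6
  4   0   2   9   0   6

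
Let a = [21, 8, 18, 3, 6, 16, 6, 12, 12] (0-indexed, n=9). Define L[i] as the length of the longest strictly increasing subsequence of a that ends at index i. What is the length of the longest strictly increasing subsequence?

   i    0    1    2    3    4    5    6    7    8
a[i]   21    8   18    3    6   16    6   12   12
L[i]    1    1    2    1    2    3    2    3    3

3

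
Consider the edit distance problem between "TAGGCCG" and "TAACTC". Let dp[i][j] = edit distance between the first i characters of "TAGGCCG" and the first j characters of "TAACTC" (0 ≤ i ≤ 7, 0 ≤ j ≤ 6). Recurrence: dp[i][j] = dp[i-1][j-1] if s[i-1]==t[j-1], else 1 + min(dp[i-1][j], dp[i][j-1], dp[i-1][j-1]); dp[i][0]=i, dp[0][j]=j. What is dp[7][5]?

   ''  T  A  A  C  T  C
''  0  1  2  3  4  5  6
 T  1  0  1  2  3  4  5
 A  2  1  0  1  2  3  4
 G  3  2  1  1  2  3  4
 G  4  3  2  2  2  3  4
 C  5  4  3  3  2  3  3
 C  6  5  4  4  3  3  3
 G  7  6  5  5  4  4  4

4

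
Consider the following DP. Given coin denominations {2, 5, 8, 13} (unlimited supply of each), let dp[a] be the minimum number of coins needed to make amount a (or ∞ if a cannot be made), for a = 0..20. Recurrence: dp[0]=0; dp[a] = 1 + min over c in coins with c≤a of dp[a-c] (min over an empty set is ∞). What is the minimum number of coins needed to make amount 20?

3

 a  0  1  2  3  4  5  6  7  8  9 10 11 12 13 14 15 16 17 18 19 20
dp  0  -  1  -  2  1  3  2  1  3  2  4  3  1  4  2  2  3  2  4  3
(- denotes ∞ / unreachable)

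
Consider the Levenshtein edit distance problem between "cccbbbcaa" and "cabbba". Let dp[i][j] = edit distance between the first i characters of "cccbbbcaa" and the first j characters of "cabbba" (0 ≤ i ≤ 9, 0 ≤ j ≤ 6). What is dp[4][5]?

3

   ''  c  a  b  b  b  a
''  0  1  2  3  4  5  6
 c  1  0  1  2  3  4  5
 c  2  1  1  2  3  4  5
 c  3  2  2  2  3  4  5
 b  4  3  3  2  2  3  4
 b  5  4  4  3  2  2  3
 b  6  5  5  4  3  2  3
 c  7  6  6  5  4  3  3
 a  8  7  6  6  5  4  3
 a  9  8  7  7  6  5  4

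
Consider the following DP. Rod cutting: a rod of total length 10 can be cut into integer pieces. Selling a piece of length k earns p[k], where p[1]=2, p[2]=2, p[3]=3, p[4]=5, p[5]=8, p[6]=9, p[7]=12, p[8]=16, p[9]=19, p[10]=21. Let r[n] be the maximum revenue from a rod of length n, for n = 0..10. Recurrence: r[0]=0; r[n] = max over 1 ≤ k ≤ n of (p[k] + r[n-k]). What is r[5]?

   n    0    1    2    3    4    5    6    7    8    9   10
r[n]    0    2    4    6    8   10   12   14   16   19   21

10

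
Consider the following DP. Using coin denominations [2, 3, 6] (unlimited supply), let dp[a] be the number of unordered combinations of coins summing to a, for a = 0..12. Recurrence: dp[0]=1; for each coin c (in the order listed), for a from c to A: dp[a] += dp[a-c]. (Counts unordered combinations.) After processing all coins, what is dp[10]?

after  coin     0     1     2     3     4     5     6     7     8     9    10    11    12
          2     1     0     1     0     1     0     1     0     1     0     1     0     1
          3     1     0     1     1     1     1     2     1     2     2     2     2     3
          6     1     0     1     1     1     1     3     1     3     3     3     3     6

3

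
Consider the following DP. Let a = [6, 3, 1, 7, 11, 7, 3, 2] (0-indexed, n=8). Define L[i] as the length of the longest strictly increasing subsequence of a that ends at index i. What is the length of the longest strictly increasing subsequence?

   i    0    1    2    3    4    5    6    7
a[i]    6    3    1    7   11    7    3    2
L[i]    1    1    1    2    3    2    2    2

3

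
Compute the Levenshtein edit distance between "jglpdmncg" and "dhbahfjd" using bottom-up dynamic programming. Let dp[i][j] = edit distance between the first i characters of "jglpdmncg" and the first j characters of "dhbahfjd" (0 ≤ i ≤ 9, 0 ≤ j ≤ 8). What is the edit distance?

   ''  d  h  b  a  h  f  j  d
''  0  1  2  3  4  5  6  7  8
 j  1  1  2  3  4  5  6  6  7
 g  2  2  2  3  4  5  6  7  7
 l  3  3  3  3  4  5  6  7  8
 p  4  4  4  4  4  5  6  7  8
 d  5  4  5  5  5  5  6  7  7
 m  6  5  5  6  6  6  6  7  8
 n  7  6  6  6  7  7  7  7  8
 c  8  7  7  7  7  8  8  8  8
 g  9  8  8  8  8  8  9  9  9

9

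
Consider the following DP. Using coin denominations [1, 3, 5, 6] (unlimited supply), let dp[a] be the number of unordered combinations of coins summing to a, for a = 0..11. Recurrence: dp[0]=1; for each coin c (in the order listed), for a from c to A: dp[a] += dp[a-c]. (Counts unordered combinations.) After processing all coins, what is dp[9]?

8

after  coin     0     1     2     3     4     5     6     7     8     9    10    11
          1     1     1     1     1     1     1     1     1     1     1     1     1
          3     1     1     1     2     2     2     3     3     3     4     4     4
          5     1     1     1     2     2     3     4     4     5     6     7     8
          6     1     1     1     2     2     3     5     5     6     8     9    11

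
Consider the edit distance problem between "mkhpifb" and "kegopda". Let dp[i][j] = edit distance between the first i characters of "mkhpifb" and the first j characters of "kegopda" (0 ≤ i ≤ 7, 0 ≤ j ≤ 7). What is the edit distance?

   ''  k  e  g  o  p  d  a
''  0  1  2  3  4  5  6  7
 m  1  1  2  3  4  5  6  7
 k  2  1  2  3  4  5  6  7
 h  3  2  2  3  4  5  6  7
 p  4  3  3  3  4  4  5  6
 i  5  4  4  4  4  5  5  6
 f  6  5  5  5  5  5  6  6
 b  7  6  6  6  6  6  6  7

7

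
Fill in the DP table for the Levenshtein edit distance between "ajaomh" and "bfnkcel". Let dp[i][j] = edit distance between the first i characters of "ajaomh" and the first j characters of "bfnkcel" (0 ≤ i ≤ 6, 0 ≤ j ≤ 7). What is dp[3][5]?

5

   ''  b  f  n  k  c  e  l
''  0  1  2  3  4  5  6  7
 a  1  1  2  3  4  5  6  7
 j  2  2  2  3  4  5  6  7
 a  3  3  3  3  4  5  6  7
 o  4  4  4  4  4  5  6  7
 m  5  5  5  5  5  5  6  7
 h  6  6  6  6  6  6  6  7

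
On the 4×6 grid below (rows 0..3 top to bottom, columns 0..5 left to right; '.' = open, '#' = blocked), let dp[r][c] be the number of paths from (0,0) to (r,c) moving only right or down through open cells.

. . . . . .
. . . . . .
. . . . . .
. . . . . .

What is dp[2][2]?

r\c   0   1   2   3   4   5
  0   1   1   1   1   1   1
  1   1   2   3   4   5   6
  2   1   3   6  10  15  21
  3   1   4  10  20  35  56

6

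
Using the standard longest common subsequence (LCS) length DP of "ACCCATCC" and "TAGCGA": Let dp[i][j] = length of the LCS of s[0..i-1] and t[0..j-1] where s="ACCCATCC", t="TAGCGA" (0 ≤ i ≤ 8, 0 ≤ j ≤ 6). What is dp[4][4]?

   ''  T  A  G  C  G  A
''  0  0  0  0  0  0  0
 A  0  0  1  1  1  1  1
 C  0  0  1  1  2  2  2
 C  0  0  1  1  2  2  2
 C  0  0  1  1  2  2  2
 A  0  0  1  1  2  2  3
 T  0  1  1  1  2  2  3
 C  0  1  1  1  2  2  3
 C  0  1  1  1  2  2  3

2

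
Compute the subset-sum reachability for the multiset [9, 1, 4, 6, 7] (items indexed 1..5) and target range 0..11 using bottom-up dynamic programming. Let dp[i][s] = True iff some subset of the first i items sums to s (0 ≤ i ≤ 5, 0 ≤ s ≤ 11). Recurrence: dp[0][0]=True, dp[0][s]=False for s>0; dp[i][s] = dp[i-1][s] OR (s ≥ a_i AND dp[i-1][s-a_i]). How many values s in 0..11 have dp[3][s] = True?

6

i\s   0   1   2   3   4   5   6   7   8   9  10  11
  0   T   F   F   F   F   F   F   F   F   F   F   F
  1   T   F   F   F   F   F   F   F   F   T   F   F
  2   T   T   F   F   F   F   F   F   F   T   T   F
  3   T   T   F   F   T   T   F   F   F   T   T   F
  4   T   T   F   F   T   T   T   T   F   T   T   T
  5   T   T   F   F   T   T   T   T   T   T   T   T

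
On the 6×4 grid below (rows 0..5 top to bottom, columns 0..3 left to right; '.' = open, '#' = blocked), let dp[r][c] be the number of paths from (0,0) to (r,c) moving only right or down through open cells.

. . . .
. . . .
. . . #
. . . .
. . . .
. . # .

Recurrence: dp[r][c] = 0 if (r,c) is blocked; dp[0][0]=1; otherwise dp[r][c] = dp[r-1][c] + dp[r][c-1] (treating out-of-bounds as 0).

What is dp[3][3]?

r\c   0   1   2   3
  0   1   1   1   1
  1   1   2   3   4
  2   1   3   6   0
  3   1   4  10  10
  4   1   5  15  25
  5   1   6   0  25

10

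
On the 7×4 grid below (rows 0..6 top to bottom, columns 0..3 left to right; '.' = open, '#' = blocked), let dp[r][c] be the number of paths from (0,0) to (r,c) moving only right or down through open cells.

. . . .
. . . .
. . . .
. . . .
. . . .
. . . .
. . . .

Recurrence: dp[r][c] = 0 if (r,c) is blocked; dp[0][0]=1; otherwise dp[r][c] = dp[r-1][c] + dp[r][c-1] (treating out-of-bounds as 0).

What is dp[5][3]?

r\c   0   1   2   3
  0   1   1   1   1
  1   1   2   3   4
  2   1   3   6  10
  3   1   4  10  20
  4   1   5  15  35
  5   1   6  21  56
  6   1   7  28  84

56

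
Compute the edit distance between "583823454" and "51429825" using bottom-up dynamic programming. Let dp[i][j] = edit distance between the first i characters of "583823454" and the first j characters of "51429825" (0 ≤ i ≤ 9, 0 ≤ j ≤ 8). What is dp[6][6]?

   ''  5  1  4  2  9  8  2  5
''  0  1  2  3  4  5  6  7  8
 5  1  0  1  2  3  4  5  6  7
 8  2  1  1  2  3  4  4  5  6
 3  3  2  2  2  3  4  5  5  6
 8  4  3  3  3  3  4  4  5  6
 2  5  4  4  4  3  4  5  4  5
 3  6  5  5  5  4  4  5  5  5
 4  7  6  6  5  5  5  5  6  6
 5  8  7  7  6  6  6  6  6  6
 4  9  8  8  7  7  7  7  7  7

5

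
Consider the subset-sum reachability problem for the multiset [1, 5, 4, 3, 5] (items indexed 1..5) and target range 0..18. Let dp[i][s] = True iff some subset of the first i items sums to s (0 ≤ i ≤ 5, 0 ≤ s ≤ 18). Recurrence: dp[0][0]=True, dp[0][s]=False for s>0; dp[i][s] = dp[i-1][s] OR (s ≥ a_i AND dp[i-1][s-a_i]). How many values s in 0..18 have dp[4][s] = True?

12

i\s   0   1   2   3   4   5   6   7   8   9  10  11  12  13  14  15  16  17  18
  0   T   F   F   F   F   F   F   F   F   F   F   F   F   F   F   F   F   F   F
  1   T   T   F   F   F   F   F   F   F   F   F   F   F   F   F   F   F   F   F
  2   T   T   F   F   F   T   T   F   F   F   F   F   F   F   F   F   F   F   F
  3   T   T   F   F   T   T   T   F   F   T   T   F   F   F   F   F   F   F   F
  4   T   T   F   T   T   T   T   T   T   T   T   F   T   T   F   F   F   F   F
  5   T   T   F   T   T   T   T   T   T   T   T   T   T   T   T   T   F   T   T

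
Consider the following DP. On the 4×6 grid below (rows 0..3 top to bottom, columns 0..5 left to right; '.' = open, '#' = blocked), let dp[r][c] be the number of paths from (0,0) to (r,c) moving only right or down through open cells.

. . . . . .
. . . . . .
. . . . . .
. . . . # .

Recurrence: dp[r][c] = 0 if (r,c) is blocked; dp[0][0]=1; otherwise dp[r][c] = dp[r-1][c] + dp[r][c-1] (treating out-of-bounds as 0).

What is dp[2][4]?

15

r\c   0   1   2   3   4   5
  0   1   1   1   1   1   1
  1   1   2   3   4   5   6
  2   1   3   6  10  15  21
  3   1   4  10  20   0  21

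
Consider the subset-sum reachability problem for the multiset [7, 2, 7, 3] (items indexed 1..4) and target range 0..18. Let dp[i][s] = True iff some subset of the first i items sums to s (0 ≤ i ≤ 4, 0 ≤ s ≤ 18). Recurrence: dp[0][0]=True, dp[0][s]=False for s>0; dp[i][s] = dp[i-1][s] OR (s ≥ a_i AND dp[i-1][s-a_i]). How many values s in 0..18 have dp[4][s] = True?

i\s   0   1   2   3   4   5   6   7   8   9  10  11  12  13  14  15  16  17  18
  0   T   F   F   F   F   F   F   F   F   F   F   F   F   F   F   F   F   F   F
  1   T   F   F   F   F   F   F   T   F   F   F   F   F   F   F   F   F   F   F
  2   T   F   T   F   F   F   F   T   F   T   F   F   F   F   F   F   F   F   F
  3   T   F   T   F   F   F   F   T   F   T   F   F   F   F   T   F   T   F   F
  4   T   F   T   T   F   T   F   T   F   T   T   F   T   F   T   F   T   T   F

11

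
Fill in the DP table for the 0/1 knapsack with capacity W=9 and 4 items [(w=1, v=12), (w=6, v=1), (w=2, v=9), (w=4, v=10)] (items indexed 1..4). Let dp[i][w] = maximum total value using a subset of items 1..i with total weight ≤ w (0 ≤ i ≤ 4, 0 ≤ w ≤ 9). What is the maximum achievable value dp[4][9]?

i\w   0   1   2   3   4   5   6   7   8   9
  0   0   0   0   0   0   0   0   0   0   0
  1   0  12  12  12  12  12  12  12  12  12
  2   0  12  12  12  12  12  12  13  13  13
  3   0  12  12  21  21  21  21  21  21  22
  4   0  12  12  21  21  22  22  31  31  31

31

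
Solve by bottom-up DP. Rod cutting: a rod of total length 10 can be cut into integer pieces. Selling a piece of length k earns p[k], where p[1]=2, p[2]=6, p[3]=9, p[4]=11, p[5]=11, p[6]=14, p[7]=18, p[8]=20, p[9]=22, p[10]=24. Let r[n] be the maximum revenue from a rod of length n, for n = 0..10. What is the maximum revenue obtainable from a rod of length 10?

30

   n    0    1    2    3    4    5    6    7    8    9   10
r[n]    0    2    6    9   12   15   18   21   24   27   30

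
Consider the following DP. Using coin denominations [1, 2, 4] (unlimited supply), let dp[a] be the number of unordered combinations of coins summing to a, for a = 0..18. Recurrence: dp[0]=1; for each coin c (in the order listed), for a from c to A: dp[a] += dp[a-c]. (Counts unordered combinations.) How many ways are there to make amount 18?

after  coin     0     1     2     3     4     5     6     7     8     9    10    11    12    13    14    15    16    17    18
          1     1     1     1     1     1     1     1     1     1     1     1     1     1     1     1     1     1     1     1
          2     1     1     2     2     3     3     4     4     5     5     6     6     7     7     8     8     9     9    10
          4     1     1     2     2     4     4     6     6     9     9    12    12    16    16    20    20    25    25    30

30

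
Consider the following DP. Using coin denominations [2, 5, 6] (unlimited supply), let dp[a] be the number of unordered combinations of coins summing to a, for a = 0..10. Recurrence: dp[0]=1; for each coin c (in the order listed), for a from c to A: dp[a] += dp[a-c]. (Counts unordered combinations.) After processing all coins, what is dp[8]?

2

after  coin     0     1     2     3     4     5     6     7     8     9    10
          2     1     0     1     0     1     0     1     0     1     0     1
          5     1     0     1     0     1     1     1     1     1     1     2
          6     1     0     1     0     1     1     2     1     2     1     3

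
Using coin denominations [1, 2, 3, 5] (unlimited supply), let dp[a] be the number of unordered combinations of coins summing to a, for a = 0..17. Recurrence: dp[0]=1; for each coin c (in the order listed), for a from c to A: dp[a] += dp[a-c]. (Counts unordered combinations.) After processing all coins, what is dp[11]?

24

after  coin     0     1     2     3     4     5     6     7     8     9    10    11    12    13    14    15    16    17
          1     1     1     1     1     1     1     1     1     1     1     1     1     1     1     1     1     1     1
          2     1     1     2     2     3     3     4     4     5     5     6     6     7     7     8     8     9     9
          3     1     1     2     3     4     5     7     8    10    12    14    16    19    21    24    27    30    33
          5     1     1     2     3     4     6     8    10    13    16    20    24    29    34    40    47    54    62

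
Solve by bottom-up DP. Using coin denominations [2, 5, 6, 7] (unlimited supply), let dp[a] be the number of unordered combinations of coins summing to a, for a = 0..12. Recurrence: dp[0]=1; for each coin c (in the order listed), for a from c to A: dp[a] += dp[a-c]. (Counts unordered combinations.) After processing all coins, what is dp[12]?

5

after  coin     0     1     2     3     4     5     6     7     8     9    10    11    12
          2     1     0     1     0     1     0     1     0     1     0     1     0     1
          5     1     0     1     0     1     1     1     1     1     1     2     1     2
          6     1     0     1     0     1     1     2     1     2     1     3     2     4
          7     1     0     1     0     1     1     2     2     2     2     3     3     5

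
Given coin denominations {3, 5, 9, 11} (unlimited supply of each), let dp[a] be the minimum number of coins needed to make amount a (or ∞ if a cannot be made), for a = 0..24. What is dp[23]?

3

 a  0  1  2  3  4  5  6  7  8  9 10 11 12 13 14 15 16 17 18 19 20 21 22 23 24
dp  0  -  -  1  -  1  2  -  2  1  2  1  2  3  2  3  2  3  2  3  2  3  2  3  4
(- denotes ∞ / unreachable)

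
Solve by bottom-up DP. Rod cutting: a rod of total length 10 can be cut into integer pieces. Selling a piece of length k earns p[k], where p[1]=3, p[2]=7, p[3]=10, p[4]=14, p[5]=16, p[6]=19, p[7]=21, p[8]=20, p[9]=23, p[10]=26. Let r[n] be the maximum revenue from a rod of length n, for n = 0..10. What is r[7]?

   n    0    1    2    3    4    5    6    7    8    9   10
r[n]    0    3    7   10   14   17   21   24   28   31   35

24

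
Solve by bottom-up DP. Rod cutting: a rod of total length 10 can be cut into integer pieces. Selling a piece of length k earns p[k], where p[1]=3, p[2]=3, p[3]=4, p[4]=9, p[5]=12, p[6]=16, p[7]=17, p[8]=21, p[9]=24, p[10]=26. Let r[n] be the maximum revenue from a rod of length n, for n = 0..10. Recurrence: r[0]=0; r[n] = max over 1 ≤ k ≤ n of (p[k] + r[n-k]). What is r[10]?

   n    0    1    2    3    4    5    6    7    8    9   10
r[n]    0    3    6    9   12   15   18   21   24   27   30

30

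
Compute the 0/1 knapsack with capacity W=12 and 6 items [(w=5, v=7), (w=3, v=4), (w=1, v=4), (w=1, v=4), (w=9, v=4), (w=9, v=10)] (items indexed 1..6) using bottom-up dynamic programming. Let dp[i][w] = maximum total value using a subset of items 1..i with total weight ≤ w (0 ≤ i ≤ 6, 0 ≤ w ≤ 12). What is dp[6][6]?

12

i\w   0   1   2   3   4   5   6   7   8   9  10  11  12
  0   0   0   0   0   0   0   0   0   0   0   0   0   0
  1   0   0   0   0   0   7   7   7   7   7   7   7   7
  2   0   0   0   4   4   7   7   7  11  11  11  11  11
  3   0   4   4   4   8   8  11  11  11  15  15  15  15
  4   0   4   8   8   8  12  12  15  15  15  19  19  19
  5   0   4   8   8   8  12  12  15  15  15  19  19  19
  6   0   4   8   8   8  12  12  15  15  15  19  19  19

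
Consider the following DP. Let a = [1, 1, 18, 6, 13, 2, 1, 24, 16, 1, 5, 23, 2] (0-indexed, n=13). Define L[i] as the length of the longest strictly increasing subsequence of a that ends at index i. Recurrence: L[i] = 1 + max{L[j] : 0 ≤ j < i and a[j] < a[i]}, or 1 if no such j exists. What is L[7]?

4

   i    0    1    2    3    4    5    6    7    8    9   10   11   12
a[i]    1    1   18    6   13    2    1   24   16    1    5   23    2
L[i]    1    1    2    2    3    2    1    4    4    1    3    5    2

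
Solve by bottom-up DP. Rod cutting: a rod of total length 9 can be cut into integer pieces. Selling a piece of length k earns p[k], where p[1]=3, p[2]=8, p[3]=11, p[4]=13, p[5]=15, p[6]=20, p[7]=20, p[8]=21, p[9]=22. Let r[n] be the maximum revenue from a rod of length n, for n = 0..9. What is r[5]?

   n    0    1    2    3    4    5    6    7    8    9
r[n]    0    3    8   11   16   19   24   27   32   35

19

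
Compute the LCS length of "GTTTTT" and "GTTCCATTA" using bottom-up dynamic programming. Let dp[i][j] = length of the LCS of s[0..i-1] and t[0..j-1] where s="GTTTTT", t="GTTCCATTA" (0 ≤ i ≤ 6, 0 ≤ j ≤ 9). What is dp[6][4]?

3

   ''  G  T  T  C  C  A  T  T  A
''  0  0  0  0  0  0  0  0  0  0
 G  0  1  1  1  1  1  1  1  1  1
 T  0  1  2  2  2  2  2  2  2  2
 T  0  1  2  3  3  3  3  3  3  3
 T  0  1  2  3  3  3  3  4  4  4
 T  0  1  2  3  3  3  3  4  5  5
 T  0  1  2  3  3  3  3  4  5  5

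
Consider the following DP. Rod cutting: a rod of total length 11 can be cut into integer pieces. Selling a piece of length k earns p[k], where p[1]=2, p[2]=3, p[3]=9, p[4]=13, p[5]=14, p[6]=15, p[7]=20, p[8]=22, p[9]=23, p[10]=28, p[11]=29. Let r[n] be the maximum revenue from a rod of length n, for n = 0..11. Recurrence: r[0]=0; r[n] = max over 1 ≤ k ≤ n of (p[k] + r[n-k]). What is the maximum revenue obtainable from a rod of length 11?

35

   n    0    1    2    3    4    5    6    7    8    9   10   11
r[n]    0    2    4    9   13   15   18   22   26   28   31   35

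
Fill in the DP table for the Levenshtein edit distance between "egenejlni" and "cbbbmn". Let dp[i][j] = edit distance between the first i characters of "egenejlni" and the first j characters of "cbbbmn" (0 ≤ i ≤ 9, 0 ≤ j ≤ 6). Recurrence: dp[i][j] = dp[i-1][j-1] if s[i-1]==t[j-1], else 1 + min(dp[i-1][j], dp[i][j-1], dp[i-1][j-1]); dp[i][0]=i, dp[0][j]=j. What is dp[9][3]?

   ''  c  b  b  b  m  n
''  0  1  2  3  4  5  6
 e  1  1  2  3  4  5  6
 g  2  2  2  3  4  5  6
 e  3  3  3  3  4  5  6
 n  4  4  4  4  4  5  5
 e  5  5  5  5  5  5  6
 j  6  6  6  6  6  6  6
 l  7  7  7  7  7  7  7
 n  8  8  8  8  8  8  7
 i  9  9  9  9  9  9  8

9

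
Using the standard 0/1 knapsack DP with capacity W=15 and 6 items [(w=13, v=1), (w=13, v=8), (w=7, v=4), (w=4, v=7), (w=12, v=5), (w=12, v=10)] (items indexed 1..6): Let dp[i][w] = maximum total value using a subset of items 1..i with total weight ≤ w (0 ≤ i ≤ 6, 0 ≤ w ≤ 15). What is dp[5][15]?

i\w   0   1   2   3   4   5   6   7   8   9  10  11  12  13  14  15
  0   0   0   0   0   0   0   0   0   0   0   0   0   0   0   0   0
  1   0   0   0   0   0   0   0   0   0   0   0   0   0   1   1   1
  2   0   0   0   0   0   0   0   0   0   0   0   0   0   8   8   8
  3   0   0   0   0   0   0   0   4   4   4   4   4   4   8   8   8
  4   0   0   0   0   7   7   7   7   7   7   7  11  11  11  11  11
  5   0   0   0   0   7   7   7   7   7   7   7  11  11  11  11  11
  6   0   0   0   0   7   7   7   7   7   7   7  11  11  11  11  11

11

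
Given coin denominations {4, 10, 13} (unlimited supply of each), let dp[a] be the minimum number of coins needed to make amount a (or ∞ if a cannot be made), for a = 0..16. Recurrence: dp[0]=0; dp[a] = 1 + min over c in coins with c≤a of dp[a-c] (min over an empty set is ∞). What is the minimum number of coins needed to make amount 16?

4

 a  0  1  2  3  4  5  6  7  8  9 10 11 12 13 14 15 16
dp  0  -  -  -  1  -  -  -  2  -  1  -  3  1  2  -  4
(- denotes ∞ / unreachable)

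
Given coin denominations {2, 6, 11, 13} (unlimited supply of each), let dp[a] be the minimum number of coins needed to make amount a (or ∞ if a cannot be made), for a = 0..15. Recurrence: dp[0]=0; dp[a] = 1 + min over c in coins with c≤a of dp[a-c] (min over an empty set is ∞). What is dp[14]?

3

 a  0  1  2  3  4  5  6  7  8  9 10 11 12 13 14 15
dp  0  -  1  -  2  -  1  -  2  -  3  1  2  1  3  2
(- denotes ∞ / unreachable)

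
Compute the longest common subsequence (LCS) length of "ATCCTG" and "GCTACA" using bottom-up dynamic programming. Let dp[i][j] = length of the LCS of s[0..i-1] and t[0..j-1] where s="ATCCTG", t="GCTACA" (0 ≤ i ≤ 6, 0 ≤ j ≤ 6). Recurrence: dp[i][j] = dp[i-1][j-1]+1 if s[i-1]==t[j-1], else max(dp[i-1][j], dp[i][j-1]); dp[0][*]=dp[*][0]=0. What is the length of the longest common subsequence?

   ''  G  C  T  A  C  A
''  0  0  0  0  0  0  0
 A  0  0  0  0  1  1  1
 T  0  0  0  1  1  1  1
 C  0  0  1  1  1  2  2
 C  0  0  1  1  1  2  2
 T  0  0  1  2  2  2  2
 G  0  1  1  2  2  2  2

2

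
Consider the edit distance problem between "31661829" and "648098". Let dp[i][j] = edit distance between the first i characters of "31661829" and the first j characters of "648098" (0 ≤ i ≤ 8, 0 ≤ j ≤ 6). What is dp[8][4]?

   ''  6  4  8  0  9  8
''  0  1  2  3  4  5  6
 3  1  1  2  3  4  5  6
 1  2  2  2  3  4  5  6
 6  3  2  3  3  4  5  6
 6  4  3  3  4  4  5  6
 1  5  4  4  4  5  5  6
 8  6  5  5  4  5  6  5
 2  7  6  6  5  5  6  6
 9  8  7  7  6  6  5  6

6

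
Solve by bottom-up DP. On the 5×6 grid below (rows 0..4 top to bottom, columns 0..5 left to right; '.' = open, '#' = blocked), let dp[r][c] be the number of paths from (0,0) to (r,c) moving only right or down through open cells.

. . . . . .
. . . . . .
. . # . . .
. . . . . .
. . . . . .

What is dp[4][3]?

r\c   0   1   2   3   4   5
  0   1   1   1   1   1   1
  1   1   2   3   4   5   6
  2   1   3   0   4   9  15
  3   1   4   4   8  17  32
  4   1   5   9  17  34  66

17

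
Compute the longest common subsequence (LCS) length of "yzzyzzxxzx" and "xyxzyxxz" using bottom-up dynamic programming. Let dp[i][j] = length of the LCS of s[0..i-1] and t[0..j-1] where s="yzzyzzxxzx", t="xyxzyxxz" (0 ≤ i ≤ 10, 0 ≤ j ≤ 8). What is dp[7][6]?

4

   ''  x  y  x  z  y  x  x  z
''  0  0  0  0  0  0  0  0  0
 y  0  0  1  1  1  1  1  1  1
 z  0  0  1  1  2  2  2  2  2
 z  0  0  1  1  2  2  2  2  3
 y  0  0  1  1  2  3  3  3  3
 z  0  0  1  1  2  3  3  3  4
 z  0  0  1  1  2  3  3  3  4
 x  0  1  1  2  2  3  4  4  4
 x  0  1  1  2  2  3  4  5  5
 z  0  1  1  2  3  3  4  5  6
 x  0  1  1  2  3  3  4  5  6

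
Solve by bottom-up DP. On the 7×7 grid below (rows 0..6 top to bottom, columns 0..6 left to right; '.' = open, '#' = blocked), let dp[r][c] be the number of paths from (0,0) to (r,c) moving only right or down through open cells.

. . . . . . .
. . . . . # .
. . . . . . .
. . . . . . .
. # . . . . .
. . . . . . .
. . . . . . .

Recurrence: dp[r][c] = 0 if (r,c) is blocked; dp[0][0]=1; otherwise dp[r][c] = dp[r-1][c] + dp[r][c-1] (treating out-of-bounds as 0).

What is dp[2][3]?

r\c   0   1   2   3   4   5   6
  0   1   1   1   1   1   1   1
  1   1   2   3   4   5   0   1
  2   1   3   6  10  15  15  16
  3   1   4  10  20  35  50  66
  4   1   0  10  30  65 115 181
  5   1   1  11  41 106 221 402
  6   1   2  13  54 160 381 783

10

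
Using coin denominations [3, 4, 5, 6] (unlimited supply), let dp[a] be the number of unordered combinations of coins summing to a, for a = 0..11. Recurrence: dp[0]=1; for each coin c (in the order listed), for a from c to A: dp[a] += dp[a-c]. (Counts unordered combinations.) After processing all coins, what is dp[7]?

1

after  coin     0     1     2     3     4     5     6     7     8     9    10    11
          3     1     0     0     1     0     0     1     0     0     1     0     0
          4     1     0     0     1     1     0     1     1     1     1     1     1
          5     1     0     0     1     1     1     1     1     2     2     2     2
          6     1     0     0     1     1     1     2     1     2     3     3     3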